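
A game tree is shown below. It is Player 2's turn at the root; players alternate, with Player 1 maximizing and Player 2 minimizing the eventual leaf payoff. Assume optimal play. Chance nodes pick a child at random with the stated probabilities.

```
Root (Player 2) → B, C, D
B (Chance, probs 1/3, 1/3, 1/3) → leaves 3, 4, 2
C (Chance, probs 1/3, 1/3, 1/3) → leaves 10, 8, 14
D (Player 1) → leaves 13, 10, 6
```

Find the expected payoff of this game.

B (Chance): 1/3·3 + 1/3·4 + 1/3·2 = 3
C (Chance): 1/3·10 + 1/3·8 + 1/3·14 = 10.67
D (Player 1): max(13, 10, 6) = 13
Root (Player 2): min(3, 10.67, 13) = 3

3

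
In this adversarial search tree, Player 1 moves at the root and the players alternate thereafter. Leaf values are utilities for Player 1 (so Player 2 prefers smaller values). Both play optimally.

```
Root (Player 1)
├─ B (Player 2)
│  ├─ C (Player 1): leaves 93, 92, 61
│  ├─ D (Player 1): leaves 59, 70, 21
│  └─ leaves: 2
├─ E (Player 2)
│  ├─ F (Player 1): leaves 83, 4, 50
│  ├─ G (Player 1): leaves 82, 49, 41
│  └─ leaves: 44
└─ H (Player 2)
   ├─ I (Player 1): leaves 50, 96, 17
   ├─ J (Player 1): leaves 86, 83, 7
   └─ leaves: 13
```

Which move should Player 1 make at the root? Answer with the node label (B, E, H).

E

C (Player 1): max(93, 92, 61) = 93
D (Player 1): max(59, 70, 21) = 70
B (Player 2): min(93, 70, 2) = 2
F (Player 1): max(83, 4, 50) = 83
G (Player 1): max(82, 49, 41) = 82
E (Player 2): min(83, 82, 44) = 44
I (Player 1): max(50, 96, 17) = 96
J (Player 1): max(86, 83, 7) = 86
H (Player 2): min(96, 86, 13) = 13
Root (Player 1): max(2, 44, 13) = 44
Player 1 picks the child with the highest value: E (value 44).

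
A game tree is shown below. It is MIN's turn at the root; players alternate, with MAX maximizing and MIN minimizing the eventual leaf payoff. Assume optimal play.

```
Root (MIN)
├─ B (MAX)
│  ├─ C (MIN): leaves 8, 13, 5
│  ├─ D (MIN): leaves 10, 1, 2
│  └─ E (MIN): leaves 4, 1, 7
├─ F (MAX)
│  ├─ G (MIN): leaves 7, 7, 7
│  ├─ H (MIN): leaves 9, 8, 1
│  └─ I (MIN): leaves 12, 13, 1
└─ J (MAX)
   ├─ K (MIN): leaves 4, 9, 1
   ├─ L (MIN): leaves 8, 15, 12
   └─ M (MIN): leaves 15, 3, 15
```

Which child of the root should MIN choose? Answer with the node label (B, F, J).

B

C (MIN): min(8, 13, 5) = 5
D (MIN): min(10, 1, 2) = 1
E (MIN): min(4, 1, 7) = 1
B (MAX): max(5, 1, 1) = 5
G (MIN): min(7, 7, 7) = 7
H (MIN): min(9, 8, 1) = 1
I (MIN): min(12, 13, 1) = 1
F (MAX): max(7, 1, 1) = 7
K (MIN): min(4, 9, 1) = 1
L (MIN): min(8, 15, 12) = 8
M (MIN): min(15, 3, 15) = 3
J (MAX): max(1, 8, 3) = 8
Root (MIN): min(5, 7, 8) = 5
MIN picks the child with the lowest value: B (value 5).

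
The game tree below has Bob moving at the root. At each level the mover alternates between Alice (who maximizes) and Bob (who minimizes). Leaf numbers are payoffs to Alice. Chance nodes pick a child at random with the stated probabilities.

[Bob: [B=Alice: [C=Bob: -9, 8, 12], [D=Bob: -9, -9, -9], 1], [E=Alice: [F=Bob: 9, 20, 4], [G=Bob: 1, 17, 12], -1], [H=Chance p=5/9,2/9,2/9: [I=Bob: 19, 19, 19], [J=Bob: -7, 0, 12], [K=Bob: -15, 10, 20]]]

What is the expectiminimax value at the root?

1

C (Bob): min(-9, 8, 12) = -9
D (Bob): min(-9, -9, -9) = -9
B (Alice): max(-9, -9, 1) = 1
F (Bob): min(9, 20, 4) = 4
G (Bob): min(1, 17, 12) = 1
E (Alice): max(4, 1, -1) = 4
I (Bob): min(19, 19, 19) = 19
J (Bob): min(-7, 0, 12) = -7
K (Bob): min(-15, 10, 20) = -15
H (Chance): 5/9·19 + 2/9·-7 + 2/9·-15 = 5.67
Root (Bob): min(1, 4, 5.67) = 1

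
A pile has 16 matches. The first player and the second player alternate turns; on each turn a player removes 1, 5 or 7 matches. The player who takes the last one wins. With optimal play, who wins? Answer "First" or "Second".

Compute winning (W) and losing (L) positions by backward induction:
i:   0  1  2  3  4  5  6  7  8  9 10 11 12 13 14 15 16
     L  W  L  W  L  W  L  W  L  W  L  W  L  W  L  W  L
Position 16 is L, so the second player wins.

Second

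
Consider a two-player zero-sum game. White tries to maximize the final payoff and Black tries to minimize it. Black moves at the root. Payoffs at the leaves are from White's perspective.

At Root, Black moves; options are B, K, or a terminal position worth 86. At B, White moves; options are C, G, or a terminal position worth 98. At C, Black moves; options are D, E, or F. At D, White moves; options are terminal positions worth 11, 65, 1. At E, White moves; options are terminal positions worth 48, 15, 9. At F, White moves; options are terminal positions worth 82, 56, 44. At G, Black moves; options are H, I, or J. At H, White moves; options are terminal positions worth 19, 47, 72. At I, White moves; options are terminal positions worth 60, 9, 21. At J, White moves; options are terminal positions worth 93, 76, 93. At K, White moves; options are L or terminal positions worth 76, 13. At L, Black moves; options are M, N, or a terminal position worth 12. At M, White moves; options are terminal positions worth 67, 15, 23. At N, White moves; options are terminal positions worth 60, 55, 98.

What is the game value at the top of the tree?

D (White): max(11, 65, 1) = 65
E (White): max(48, 15, 9) = 48
F (White): max(82, 56, 44) = 82
C (Black): min(65, 48, 82) = 48
H (White): max(19, 47, 72) = 72
I (White): max(60, 9, 21) = 60
J (White): max(93, 76, 93) = 93
G (Black): min(72, 60, 93) = 60
B (White): max(48, 60, 98) = 98
M (White): max(67, 15, 23) = 67
N (White): max(60, 55, 98) = 98
L (Black): min(67, 98, 12) = 12
K (White): max(12, 76, 13) = 76
Root (Black): min(98, 76, 86) = 76

76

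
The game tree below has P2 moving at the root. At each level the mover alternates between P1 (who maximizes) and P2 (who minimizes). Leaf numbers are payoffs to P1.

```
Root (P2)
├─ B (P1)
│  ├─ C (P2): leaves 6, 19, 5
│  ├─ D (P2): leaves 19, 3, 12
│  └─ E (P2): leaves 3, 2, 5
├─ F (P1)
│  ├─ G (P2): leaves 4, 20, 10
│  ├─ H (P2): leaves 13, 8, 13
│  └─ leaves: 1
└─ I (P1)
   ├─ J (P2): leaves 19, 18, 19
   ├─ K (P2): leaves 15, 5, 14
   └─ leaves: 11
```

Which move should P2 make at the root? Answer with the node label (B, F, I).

B

C (P2): min(6, 19, 5) = 5
D (P2): min(19, 3, 12) = 3
E (P2): min(3, 2, 5) = 2
B (P1): max(5, 3, 2) = 5
G (P2): min(4, 20, 10) = 4
H (P2): min(13, 8, 13) = 8
F (P1): max(4, 8, 1) = 8
J (P2): min(19, 18, 19) = 18
K (P2): min(15, 5, 14) = 5
I (P1): max(18, 5, 11) = 18
Root (P2): min(5, 8, 18) = 5
P2 picks the child with the lowest value: B (value 5).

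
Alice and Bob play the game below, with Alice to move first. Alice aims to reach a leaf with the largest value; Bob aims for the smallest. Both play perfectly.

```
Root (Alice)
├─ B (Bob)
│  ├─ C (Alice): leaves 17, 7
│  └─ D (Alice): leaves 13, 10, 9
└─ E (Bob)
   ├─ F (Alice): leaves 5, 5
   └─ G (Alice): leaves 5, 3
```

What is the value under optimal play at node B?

13

C: max(17, 7) = 17
D: max(13, 10, 9) = 13
B: min(17, 13) = 13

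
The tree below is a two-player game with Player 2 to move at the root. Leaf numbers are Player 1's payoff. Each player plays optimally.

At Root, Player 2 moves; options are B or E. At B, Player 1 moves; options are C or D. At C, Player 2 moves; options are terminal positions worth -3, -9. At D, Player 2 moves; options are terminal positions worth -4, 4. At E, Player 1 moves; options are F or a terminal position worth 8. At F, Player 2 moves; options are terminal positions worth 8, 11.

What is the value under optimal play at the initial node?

C (Player 2): min(-3, -9) = -9
D (Player 2): min(-4, 4) = -4
B (Player 1): max(-9, -4) = -4
F (Player 2): min(8, 11) = 8
E (Player 1): max(8, 8) = 8
Root (Player 2): min(-4, 8) = -4

-4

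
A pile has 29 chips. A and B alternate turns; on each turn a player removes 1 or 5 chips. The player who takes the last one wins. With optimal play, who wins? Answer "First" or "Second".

Mark each pile size as W (mover wins) or L (mover loses):
i:   0  1  2  3  4  5  6  7  8  9 10 11 12 13 14 15 16 17 18 19 20 21 22 23 24 25 26 27 28 29
     L  W  L  W  L  W  L  W  L  W  L  W  L  W  L  W  L  W  L  W  L  W  L  W  L  W  L  W  L  W
Position 29 is W, so the first player wins.

First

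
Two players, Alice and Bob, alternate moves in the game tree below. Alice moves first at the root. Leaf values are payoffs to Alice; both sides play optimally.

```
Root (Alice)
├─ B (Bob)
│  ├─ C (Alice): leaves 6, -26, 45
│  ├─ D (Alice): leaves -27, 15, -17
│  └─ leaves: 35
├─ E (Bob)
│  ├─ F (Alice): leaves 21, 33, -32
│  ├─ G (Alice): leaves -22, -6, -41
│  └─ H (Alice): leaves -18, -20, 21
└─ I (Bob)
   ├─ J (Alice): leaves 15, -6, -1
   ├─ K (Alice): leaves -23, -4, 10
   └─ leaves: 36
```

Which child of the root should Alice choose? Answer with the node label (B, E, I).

B

C (Alice): max(6, -26, 45) = 45
D (Alice): max(-27, 15, -17) = 15
B (Bob): min(45, 15, 35) = 15
F (Alice): max(21, 33, -32) = 33
G (Alice): max(-22, -6, -41) = -6
H (Alice): max(-18, -20, 21) = 21
E (Bob): min(33, -6, 21) = -6
J (Alice): max(15, -6, -1) = 15
K (Alice): max(-23, -4, 10) = 10
I (Bob): min(15, 10, 36) = 10
Root (Alice): max(15, -6, 10) = 15
Alice picks the child with the highest value: B (value 15).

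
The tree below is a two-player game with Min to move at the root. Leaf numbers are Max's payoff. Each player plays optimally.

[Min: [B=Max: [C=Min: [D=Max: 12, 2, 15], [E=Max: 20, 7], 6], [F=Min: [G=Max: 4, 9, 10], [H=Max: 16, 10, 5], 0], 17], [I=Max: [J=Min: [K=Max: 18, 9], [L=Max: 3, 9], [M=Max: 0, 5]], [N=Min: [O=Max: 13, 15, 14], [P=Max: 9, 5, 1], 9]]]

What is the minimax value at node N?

9

O: max(13, 15, 14) = 15
P: max(9, 5, 1) = 9
N: min(15, 9, 9) = 9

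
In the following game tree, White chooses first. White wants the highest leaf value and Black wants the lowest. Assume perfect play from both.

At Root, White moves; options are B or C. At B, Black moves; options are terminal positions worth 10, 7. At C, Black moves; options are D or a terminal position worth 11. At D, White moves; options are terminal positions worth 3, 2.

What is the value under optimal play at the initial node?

B (Black): min(10, 7) = 7
D (White): max(3, 2) = 3
C (Black): min(3, 11) = 3
Root (White): max(7, 3) = 7

7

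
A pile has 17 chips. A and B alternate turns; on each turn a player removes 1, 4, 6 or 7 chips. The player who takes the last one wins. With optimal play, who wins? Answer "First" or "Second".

First

Positions where the player to move wins (W) vs loses (L):
i:   0  1  2  3  4  5  6  7  8  9 10 11 12 13 14 15 16 17
     L  W  L  W  W  L  W  W  W  W  L  W  W  L  W  L  W  W
Position 17 is W, so the first player wins.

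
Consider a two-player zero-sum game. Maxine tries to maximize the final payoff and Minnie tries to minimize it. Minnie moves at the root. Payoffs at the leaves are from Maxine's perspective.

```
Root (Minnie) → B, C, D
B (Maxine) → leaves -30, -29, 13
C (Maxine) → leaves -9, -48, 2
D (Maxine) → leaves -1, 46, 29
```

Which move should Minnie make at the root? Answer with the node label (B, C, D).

C

B (Maxine): max(-30, -29, 13) = 13
C (Maxine): max(-9, -48, 2) = 2
D (Maxine): max(-1, 46, 29) = 46
Root (Minnie): min(13, 2, 46) = 2
Minnie picks the child with the lowest value: C (value 2).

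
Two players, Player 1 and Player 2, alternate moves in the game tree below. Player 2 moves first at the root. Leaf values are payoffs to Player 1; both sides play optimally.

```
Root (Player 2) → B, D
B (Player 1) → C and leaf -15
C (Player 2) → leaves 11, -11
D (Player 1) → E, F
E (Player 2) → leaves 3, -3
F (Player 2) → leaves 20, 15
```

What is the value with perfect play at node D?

15

E: min(3, -3) = -3
F: min(20, 15) = 15
D: max(-3, 15) = 15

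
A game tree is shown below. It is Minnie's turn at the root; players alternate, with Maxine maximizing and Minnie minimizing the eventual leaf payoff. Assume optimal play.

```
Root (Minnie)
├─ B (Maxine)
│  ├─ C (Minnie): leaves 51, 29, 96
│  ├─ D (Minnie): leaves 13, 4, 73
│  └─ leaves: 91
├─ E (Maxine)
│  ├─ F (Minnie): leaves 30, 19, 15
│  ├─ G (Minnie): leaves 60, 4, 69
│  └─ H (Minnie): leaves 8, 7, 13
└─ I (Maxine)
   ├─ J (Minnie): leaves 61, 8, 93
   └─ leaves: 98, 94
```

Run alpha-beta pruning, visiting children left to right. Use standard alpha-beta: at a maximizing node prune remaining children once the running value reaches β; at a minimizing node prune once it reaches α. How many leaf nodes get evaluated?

15

C [α=-∞,β=+∞]: v=29
D [α=29,β=+∞]: v=13 after child 1 ≤ α → α-cutoff, skip 2
B [α=-∞,β=+∞]: v=91
F [α=-∞,β=91]: v=15
G [α=15,β=91]: v=4 after child 2 ≤ α → α-cutoff, skip 1
H [α=15,β=91]: v=8 after child 1 ≤ α → α-cutoff, skip 2
E [α=-∞,β=91]: v=15
J [α=-∞,β=15]: v=8
I [α=-∞,β=15]: v=98 after child 2 ≥ β → β-cutoff, skip 1
Root [α=-∞,β=+∞]: v=15
Leaves evaluated: 15 of 21.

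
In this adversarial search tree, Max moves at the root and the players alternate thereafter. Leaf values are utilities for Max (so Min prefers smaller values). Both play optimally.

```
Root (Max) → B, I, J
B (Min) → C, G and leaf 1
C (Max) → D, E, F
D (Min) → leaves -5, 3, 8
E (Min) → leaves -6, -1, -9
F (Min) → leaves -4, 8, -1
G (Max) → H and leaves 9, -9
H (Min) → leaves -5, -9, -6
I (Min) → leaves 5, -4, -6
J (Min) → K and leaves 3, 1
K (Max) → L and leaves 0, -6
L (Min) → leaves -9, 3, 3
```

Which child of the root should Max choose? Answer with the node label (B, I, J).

J

D (Min): min(-5, 3, 8) = -5
E (Min): min(-6, -1, -9) = -9
F (Min): min(-4, 8, -1) = -4
C (Max): max(-5, -9, -4) = -4
H (Min): min(-5, -9, -6) = -9
G (Max): max(-9, 9, -9) = 9
B (Min): min(-4, 9, 1) = -4
I (Min): min(5, -4, -6) = -6
L (Min): min(-9, 3, 3) = -9
K (Max): max(-9, 0, -6) = 0
J (Min): min(0, 3, 1) = 0
Root (Max): max(-4, -6, 0) = 0
Max picks the child with the highest value: J (value 0).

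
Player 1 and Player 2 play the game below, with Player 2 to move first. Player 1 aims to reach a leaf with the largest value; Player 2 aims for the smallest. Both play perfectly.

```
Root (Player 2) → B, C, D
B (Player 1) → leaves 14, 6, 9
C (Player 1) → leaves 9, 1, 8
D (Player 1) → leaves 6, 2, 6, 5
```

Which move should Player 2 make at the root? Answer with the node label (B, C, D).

D

B (Player 1): max(14, 6, 9) = 14
C (Player 1): max(9, 1, 8) = 9
D (Player 1): max(6, 2, 6, 5) = 6
Root (Player 2): min(14, 9, 6) = 6
Player 2 picks the child with the lowest value: D (value 6).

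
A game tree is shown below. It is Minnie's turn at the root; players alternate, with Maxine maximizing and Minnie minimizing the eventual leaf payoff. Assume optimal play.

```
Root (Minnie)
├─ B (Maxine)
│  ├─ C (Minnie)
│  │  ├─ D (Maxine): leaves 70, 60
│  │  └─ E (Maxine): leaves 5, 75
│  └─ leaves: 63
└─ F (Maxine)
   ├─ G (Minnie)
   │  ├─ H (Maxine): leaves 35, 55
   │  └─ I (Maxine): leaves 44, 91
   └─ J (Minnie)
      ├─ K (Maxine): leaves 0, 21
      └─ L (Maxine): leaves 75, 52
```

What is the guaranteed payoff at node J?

K: max(0, 21) = 21
L: max(75, 52) = 75
J: min(21, 75) = 21

21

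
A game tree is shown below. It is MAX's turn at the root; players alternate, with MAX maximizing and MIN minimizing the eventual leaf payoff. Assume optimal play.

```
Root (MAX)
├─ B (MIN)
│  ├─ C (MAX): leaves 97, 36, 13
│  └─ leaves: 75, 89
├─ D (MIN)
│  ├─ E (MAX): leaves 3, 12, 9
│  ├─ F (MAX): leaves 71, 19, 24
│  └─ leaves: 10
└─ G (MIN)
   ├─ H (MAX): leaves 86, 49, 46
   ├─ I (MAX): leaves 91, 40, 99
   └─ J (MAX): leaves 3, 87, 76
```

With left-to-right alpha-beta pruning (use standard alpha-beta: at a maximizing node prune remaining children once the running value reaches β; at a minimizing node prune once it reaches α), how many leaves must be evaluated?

C [α=-∞,β=+∞]: v=97
B [α=-∞,β=+∞]: v=75
E [α=75,β=+∞]: v=12
D [α=75,β=+∞]: v=12 after child 1 ≤ α → α-cutoff, skip 2
H [α=75,β=+∞]: v=86
I [α=75,β=86]: v=91 after child 1 ≥ β → β-cutoff, skip 2
J [α=75,β=86]: v=87 after child 2 ≥ β → β-cutoff, skip 1
G [α=75,β=+∞]: v=86
Root [α=-∞,β=+∞]: v=86
Leaves evaluated: 14 of 21.

14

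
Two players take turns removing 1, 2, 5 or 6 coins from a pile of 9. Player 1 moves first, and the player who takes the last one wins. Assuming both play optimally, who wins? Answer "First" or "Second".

Mark each pile size as W (mover wins) or L (mover loses):
i:   0  1  2  3  4  5  6  7  8  9
     L  W  W  L  W  W  W  L  W  W
Position 9 is W, so the first player wins.

First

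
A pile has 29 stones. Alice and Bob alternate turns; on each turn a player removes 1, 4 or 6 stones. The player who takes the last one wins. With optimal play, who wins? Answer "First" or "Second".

W/L table (W = player to move can force a win):
i:   0  1  2  3  4  5  6  7  8  9 10 11 12 13 14 15 16 17 18 19 20 21 22 23 24 25 26 27 28 29
     L  W  L  W  W  L  W  L  W  W  L  W  L  W  W  L  W  L  W  W  L  W  L  W  W  L  W  L  W  W
Position 29 is W, so the first player wins.

First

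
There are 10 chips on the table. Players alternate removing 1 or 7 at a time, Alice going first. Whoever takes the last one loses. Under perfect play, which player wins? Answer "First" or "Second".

First

Mark each pile size as W (mover wins) or L (mover loses):
i:   0  1  2  3  4  5  6  7  8  9 10
     W  L  W  L  W  L  W  L  W  L  W
Position 10 is W, so the first player wins.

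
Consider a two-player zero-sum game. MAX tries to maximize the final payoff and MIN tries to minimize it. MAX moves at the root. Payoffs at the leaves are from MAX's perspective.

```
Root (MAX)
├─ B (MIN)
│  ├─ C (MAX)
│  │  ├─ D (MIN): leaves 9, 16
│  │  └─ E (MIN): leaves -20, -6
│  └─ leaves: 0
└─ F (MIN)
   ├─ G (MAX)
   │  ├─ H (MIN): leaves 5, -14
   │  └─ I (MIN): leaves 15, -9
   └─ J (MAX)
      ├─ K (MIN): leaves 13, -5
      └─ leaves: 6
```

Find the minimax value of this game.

D (MIN): min(9, 16) = 9
E (MIN): min(-20, -6) = -20
C (MAX): max(9, -20) = 9
B (MIN): min(9, 0) = 0
H (MIN): min(5, -14) = -14
I (MIN): min(15, -9) = -9
G (MAX): max(-14, -9) = -9
K (MIN): min(13, -5) = -5
J (MAX): max(-5, 6) = 6
F (MIN): min(-9, 6) = -9
Root (MAX): max(0, -9) = 0

0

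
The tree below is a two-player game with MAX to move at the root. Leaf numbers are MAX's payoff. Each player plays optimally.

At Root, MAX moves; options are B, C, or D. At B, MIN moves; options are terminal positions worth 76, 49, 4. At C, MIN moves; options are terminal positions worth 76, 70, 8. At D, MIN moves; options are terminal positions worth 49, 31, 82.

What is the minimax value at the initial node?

B (MIN): min(76, 49, 4) = 4
C (MIN): min(76, 70, 8) = 8
D (MIN): min(49, 31, 82) = 31
Root (MAX): max(4, 8, 31) = 31

31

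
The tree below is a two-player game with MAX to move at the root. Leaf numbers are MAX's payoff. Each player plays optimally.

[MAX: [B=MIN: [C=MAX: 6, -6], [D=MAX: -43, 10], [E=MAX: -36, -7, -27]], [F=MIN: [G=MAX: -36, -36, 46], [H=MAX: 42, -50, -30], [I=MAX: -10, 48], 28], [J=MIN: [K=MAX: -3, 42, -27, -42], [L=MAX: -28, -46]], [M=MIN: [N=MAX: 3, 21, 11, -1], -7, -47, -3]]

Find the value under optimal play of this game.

C (MAX): max(6, -6) = 6
D (MAX): max(-43, 10) = 10
E (MAX): max(-36, -7, -27) = -7
B (MIN): min(6, 10, -7) = -7
G (MAX): max(-36, -36, 46) = 46
H (MAX): max(42, -50, -30) = 42
I (MAX): max(-10, 48) = 48
F (MIN): min(46, 42, 48, 28) = 28
K (MAX): max(-3, 42, -27, -42) = 42
L (MAX): max(-28, -46) = -28
J (MIN): min(42, -28) = -28
N (MAX): max(3, 21, 11, -1) = 21
M (MIN): min(21, -7, -47, -3) = -47
Root (MAX): max(-7, 28, -28, -47) = 28

28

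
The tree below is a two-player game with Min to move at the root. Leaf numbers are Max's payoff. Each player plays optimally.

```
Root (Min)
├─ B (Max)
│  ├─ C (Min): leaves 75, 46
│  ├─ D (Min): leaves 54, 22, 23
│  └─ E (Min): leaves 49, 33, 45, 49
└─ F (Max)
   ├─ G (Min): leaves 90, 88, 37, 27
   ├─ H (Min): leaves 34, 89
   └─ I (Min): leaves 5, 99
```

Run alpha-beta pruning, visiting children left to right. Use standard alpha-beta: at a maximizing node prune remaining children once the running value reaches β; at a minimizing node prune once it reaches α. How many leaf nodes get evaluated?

C [α=-∞,β=+∞]: v=46
D [α=46,β=+∞]: v=22 after child 2 ≤ α → α-cutoff, skip 1
E [α=46,β=+∞]: v=33 after child 2 ≤ α → α-cutoff, skip 2
B [α=-∞,β=+∞]: v=46
G [α=-∞,β=46]: v=27
H [α=27,β=46]: v=34
I [α=34,β=46]: v=5 after child 1 ≤ α → α-cutoff, skip 1
F [α=-∞,β=46]: v=34
Root [α=-∞,β=+∞]: v=34
Leaves evaluated: 13 of 17.

13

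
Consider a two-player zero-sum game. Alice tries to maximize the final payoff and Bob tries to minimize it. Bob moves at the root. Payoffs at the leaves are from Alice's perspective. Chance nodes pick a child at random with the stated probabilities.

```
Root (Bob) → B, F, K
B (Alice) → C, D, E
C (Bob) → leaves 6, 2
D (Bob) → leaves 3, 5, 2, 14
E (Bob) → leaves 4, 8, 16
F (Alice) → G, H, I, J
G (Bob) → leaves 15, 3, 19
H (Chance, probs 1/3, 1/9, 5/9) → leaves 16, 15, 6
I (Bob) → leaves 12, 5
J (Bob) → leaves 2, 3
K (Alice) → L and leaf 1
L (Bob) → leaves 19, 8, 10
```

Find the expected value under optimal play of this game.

4

C (Bob): min(6, 2) = 2
D (Bob): min(3, 5, 2, 14) = 2
E (Bob): min(4, 8, 16) = 4
B (Alice): max(2, 2, 4) = 4
G (Bob): min(15, 3, 19) = 3
H (Chance): 1/3·16 + 1/9·15 + 5/9·6 = 10.33
I (Bob): min(12, 5) = 5
J (Bob): min(2, 3) = 2
F (Alice): max(3, 10.33, 5, 2) = 10.33
L (Bob): min(19, 8, 10) = 8
K (Alice): max(8, 1) = 8
Root (Bob): min(4, 10.33, 8) = 4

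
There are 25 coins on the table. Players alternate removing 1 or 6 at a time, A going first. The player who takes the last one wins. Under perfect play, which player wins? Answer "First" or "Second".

Positions where the player to move wins (W) vs loses (L):
i:   0  1  2  3  4  5  6  7  8  9 10 11 12 13 14 15 16 17 18 19 20 21 22 23 24 25
     L  W  L  W  L  W  W  L  W  L  W  L  W  W  L  W  L  W  L  W  W  L  W  L  W  L
Position 25 is L, so the second player wins.

Second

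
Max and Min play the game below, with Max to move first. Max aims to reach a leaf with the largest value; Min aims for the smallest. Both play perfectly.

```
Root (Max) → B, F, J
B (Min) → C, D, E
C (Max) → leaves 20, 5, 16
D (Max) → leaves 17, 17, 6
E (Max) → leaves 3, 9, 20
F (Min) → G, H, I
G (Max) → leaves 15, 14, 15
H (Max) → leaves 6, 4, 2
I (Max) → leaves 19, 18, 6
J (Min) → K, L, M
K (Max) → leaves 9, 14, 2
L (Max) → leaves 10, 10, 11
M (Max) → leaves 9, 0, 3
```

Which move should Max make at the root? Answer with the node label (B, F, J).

C (Max): max(20, 5, 16) = 20
D (Max): max(17, 17, 6) = 17
E (Max): max(3, 9, 20) = 20
B (Min): min(20, 17, 20) = 17
G (Max): max(15, 14, 15) = 15
H (Max): max(6, 4, 2) = 6
I (Max): max(19, 18, 6) = 19
F (Min): min(15, 6, 19) = 6
K (Max): max(9, 14, 2) = 14
L (Max): max(10, 10, 11) = 11
M (Max): max(9, 0, 3) = 9
J (Min): min(14, 11, 9) = 9
Root (Max): max(17, 6, 9) = 17
Max picks the child with the highest value: B (value 17).

B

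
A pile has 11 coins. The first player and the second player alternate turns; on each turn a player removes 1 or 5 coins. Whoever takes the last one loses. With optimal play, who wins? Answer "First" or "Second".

i:   0  1  2  3  4  5  6  7  8  9 10 11
     W  L  W  L  W  L  W  L  W  L  W  L
Position 11 is L, so the second player wins.

Second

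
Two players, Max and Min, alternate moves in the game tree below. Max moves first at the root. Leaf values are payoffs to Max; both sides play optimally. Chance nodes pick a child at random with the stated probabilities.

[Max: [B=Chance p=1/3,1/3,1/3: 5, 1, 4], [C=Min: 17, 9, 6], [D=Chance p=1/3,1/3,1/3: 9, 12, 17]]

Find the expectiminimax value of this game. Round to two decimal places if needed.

B (Chance): 1/3·5 + 1/3·1 + 1/3·4 = 3.33
C (Min): min(17, 9, 6) = 6
D (Chance): 1/3·9 + 1/3·12 + 1/3·17 = 12.67
Root (Max): max(3.33, 6, 12.67) = 12.67

12.67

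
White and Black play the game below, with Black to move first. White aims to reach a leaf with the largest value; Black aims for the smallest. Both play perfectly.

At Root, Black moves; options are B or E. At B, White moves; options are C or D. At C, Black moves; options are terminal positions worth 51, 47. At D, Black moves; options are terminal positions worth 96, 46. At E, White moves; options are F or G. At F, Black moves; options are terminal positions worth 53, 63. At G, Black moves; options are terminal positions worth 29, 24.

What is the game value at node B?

47

C: min(51, 47) = 47
D: min(96, 46) = 46
B: max(47, 46) = 47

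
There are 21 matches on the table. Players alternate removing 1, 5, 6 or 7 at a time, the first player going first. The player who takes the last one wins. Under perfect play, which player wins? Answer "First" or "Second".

First

W/L table (W = player to move can force a win):
i:   0  1  2  3  4  5  6  7  8  9 10 11 12 13 14 15 16 17 18 19 20 21
     L  W  L  W  L  W  W  W  W  W  W  W  L  W  L  W  L  W  W  W  W  W
Position 21 is W, so the first player wins.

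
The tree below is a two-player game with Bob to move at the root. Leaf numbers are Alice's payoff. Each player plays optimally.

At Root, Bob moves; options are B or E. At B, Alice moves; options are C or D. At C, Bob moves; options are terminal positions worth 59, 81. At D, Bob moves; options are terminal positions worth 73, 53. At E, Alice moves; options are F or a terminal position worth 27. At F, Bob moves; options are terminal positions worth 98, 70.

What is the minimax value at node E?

F: min(98, 70) = 70
E: max(70, 27) = 70

70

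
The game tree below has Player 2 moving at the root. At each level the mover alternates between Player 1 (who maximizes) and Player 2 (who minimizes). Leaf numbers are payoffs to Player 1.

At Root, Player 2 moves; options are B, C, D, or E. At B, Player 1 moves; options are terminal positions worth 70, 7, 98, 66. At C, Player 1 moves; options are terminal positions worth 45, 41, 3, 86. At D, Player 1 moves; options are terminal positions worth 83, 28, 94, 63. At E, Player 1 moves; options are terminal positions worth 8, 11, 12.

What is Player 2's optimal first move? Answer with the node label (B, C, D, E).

B (Player 1): max(70, 7, 98, 66) = 98
C (Player 1): max(45, 41, 3, 86) = 86
D (Player 1): max(83, 28, 94, 63) = 94
E (Player 1): max(8, 11, 12) = 12
Root (Player 2): min(98, 86, 94, 12) = 12
Player 2 picks the child with the lowest value: E (value 12).

E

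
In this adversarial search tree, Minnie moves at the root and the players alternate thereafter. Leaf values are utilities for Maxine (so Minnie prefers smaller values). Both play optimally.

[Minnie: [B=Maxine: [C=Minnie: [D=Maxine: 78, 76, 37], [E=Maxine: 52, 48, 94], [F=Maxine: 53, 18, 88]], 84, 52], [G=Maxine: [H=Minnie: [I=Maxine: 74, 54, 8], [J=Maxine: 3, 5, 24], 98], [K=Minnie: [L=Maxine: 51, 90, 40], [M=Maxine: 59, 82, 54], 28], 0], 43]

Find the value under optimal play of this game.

28

D (Maxine): max(78, 76, 37) = 78
E (Maxine): max(52, 48, 94) = 94
F (Maxine): max(53, 18, 88) = 88
C (Minnie): min(78, 94, 88) = 78
B (Maxine): max(78, 84, 52) = 84
I (Maxine): max(74, 54, 8) = 74
J (Maxine): max(3, 5, 24) = 24
H (Minnie): min(74, 24, 98) = 24
L (Maxine): max(51, 90, 40) = 90
M (Maxine): max(59, 82, 54) = 82
K (Minnie): min(90, 82, 28) = 28
G (Maxine): max(24, 28, 0) = 28
Root (Minnie): min(84, 28, 43) = 28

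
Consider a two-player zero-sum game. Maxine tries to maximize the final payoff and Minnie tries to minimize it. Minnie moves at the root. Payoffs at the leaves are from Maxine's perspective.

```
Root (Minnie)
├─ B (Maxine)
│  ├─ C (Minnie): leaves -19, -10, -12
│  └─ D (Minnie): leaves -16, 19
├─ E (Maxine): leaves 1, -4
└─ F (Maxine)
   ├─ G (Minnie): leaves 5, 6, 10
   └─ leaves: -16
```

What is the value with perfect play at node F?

5

G: min(5, 6, 10) = 5
F: max(5, -16) = 5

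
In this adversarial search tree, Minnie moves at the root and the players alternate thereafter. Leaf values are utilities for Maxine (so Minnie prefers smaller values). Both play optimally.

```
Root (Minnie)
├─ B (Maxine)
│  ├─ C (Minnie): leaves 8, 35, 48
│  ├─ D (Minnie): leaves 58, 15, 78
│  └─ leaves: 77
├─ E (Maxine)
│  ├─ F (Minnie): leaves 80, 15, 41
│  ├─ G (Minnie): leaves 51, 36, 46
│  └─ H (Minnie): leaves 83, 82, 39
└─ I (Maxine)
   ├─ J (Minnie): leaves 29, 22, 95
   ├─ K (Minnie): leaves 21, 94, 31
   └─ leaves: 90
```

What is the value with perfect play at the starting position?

C (Minnie): min(8, 35, 48) = 8
D (Minnie): min(58, 15, 78) = 15
B (Maxine): max(8, 15, 77) = 77
F (Minnie): min(80, 15, 41) = 15
G (Minnie): min(51, 36, 46) = 36
H (Minnie): min(83, 82, 39) = 39
E (Maxine): max(15, 36, 39) = 39
J (Minnie): min(29, 22, 95) = 22
K (Minnie): min(21, 94, 31) = 21
I (Maxine): max(22, 21, 90) = 90
Root (Minnie): min(77, 39, 90) = 39

39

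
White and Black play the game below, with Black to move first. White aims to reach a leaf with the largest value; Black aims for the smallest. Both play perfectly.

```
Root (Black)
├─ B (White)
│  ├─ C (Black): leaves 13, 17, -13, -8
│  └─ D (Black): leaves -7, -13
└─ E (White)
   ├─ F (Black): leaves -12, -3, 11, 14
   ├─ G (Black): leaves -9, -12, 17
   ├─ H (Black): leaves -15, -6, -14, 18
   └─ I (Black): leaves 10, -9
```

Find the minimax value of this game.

-13

C (Black): min(13, 17, -13, -8) = -13
D (Black): min(-7, -13) = -13
B (White): max(-13, -13) = -13
F (Black): min(-12, -3, 11, 14) = -12
G (Black): min(-9, -12, 17) = -12
H (Black): min(-15, -6, -14, 18) = -15
I (Black): min(10, -9) = -9
E (White): max(-12, -12, -15, -9) = -9
Root (Black): min(-13, -9) = -13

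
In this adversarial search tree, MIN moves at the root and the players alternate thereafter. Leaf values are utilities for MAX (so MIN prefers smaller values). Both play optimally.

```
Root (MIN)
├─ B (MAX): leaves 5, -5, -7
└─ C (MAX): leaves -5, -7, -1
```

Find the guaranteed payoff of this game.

-1

B (MAX): max(5, -5, -7) = 5
C (MAX): max(-5, -7, -1) = -1
Root (MIN): min(5, -1) = -1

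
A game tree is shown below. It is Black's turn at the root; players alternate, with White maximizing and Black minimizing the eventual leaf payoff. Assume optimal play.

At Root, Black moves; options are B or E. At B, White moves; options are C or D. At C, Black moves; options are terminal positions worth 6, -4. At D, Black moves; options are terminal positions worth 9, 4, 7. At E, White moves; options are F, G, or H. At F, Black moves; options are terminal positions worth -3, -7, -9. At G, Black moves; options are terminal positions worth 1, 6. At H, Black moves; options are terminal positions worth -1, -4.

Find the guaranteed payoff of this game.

C (Black): min(6, -4) = -4
D (Black): min(9, 4, 7) = 4
B (White): max(-4, 4) = 4
F (Black): min(-3, -7, -9) = -9
G (Black): min(1, 6) = 1
H (Black): min(-1, -4) = -4
E (White): max(-9, 1, -4) = 1
Root (Black): min(4, 1) = 1

1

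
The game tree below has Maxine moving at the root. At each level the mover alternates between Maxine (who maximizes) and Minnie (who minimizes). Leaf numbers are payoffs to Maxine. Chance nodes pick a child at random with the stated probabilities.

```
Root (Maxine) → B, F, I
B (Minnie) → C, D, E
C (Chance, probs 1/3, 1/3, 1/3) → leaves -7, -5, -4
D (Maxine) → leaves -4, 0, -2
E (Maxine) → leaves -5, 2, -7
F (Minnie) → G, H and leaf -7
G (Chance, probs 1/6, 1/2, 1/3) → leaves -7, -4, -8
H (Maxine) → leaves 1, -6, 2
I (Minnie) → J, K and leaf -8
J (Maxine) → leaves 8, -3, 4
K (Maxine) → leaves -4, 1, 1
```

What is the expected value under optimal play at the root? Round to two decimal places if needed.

C (Chance): 1/3·-7 + 1/3·-5 + 1/3·-4 = -5.33
D (Maxine): max(-4, 0, -2) = 0
E (Maxine): max(-5, 2, -7) = 2
B (Minnie): min(-5.33, 0, 2) = -5.33
G (Chance): 1/6·-7 + 1/2·-4 + 1/3·-8 = -5.83
H (Maxine): max(1, -6, 2) = 2
F (Minnie): min(-5.83, 2, -7) = -7
J (Maxine): max(8, -3, 4) = 8
K (Maxine): max(-4, 1, 1) = 1
I (Minnie): min(8, 1, -8) = -8
Root (Maxine): max(-5.33, -7, -8) = -5.33

-5.33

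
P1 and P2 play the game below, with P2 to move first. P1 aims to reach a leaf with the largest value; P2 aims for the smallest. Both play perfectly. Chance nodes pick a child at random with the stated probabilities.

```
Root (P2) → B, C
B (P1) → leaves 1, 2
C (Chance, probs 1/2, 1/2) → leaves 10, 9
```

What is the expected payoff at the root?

2

B (P1): max(1, 2) = 2
C (Chance): 1/2·10 + 1/2·9 = 9.5
Root (P2): min(2, 9.5) = 2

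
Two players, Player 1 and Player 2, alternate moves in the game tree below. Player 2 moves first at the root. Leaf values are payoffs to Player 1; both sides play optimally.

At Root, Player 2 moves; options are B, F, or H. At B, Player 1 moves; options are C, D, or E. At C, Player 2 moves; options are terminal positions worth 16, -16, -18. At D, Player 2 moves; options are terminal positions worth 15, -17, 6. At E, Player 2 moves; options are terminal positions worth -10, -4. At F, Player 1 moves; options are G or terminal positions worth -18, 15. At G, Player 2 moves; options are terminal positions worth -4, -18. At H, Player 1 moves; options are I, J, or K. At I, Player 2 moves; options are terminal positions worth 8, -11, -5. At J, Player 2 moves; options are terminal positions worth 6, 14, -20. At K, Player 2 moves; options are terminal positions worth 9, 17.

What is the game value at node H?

9

I: min(8, -11, -5) = -11
J: min(6, 14, -20) = -20
K: min(9, 17) = 9
H: max(-11, -20, 9) = 9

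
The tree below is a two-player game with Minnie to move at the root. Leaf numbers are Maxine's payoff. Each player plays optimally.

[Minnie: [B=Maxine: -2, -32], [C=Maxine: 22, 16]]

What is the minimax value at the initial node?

B (Maxine): max(-2, -32) = -2
C (Maxine): max(22, 16) = 22
Root (Minnie): min(-2, 22) = -2

-2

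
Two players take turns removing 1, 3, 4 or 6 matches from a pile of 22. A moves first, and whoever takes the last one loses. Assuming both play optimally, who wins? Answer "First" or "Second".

Mark each pile size as W (mover wins) or L (mover loses):
i:   0  1  2  3  4  5  6  7  8  9 10 11 12 13 14 15 16 17 18 19 20 21 22
     W  L  W  L  W  W  W  W  L  W  L  W  W  W  W  L  W  L  W  W  W  W  L
Position 22 is L, so the second player wins.

Second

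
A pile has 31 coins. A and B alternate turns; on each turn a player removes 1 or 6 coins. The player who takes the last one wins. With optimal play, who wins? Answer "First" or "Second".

W/L table (W = player to move can force a win):
i:   0  1  2  3  4  5  6  7  8  9 10 11 12 13 14 15 16 17 18 19 20 21 22 23 24 25 26 27 28 29 30 31
     L  W  L  W  L  W  W  L  W  L  W  L  W  W  L  W  L  W  L  W  W  L  W  L  W  L  W  W  L  W  L  W
Position 31 is W, so the first player wins.

First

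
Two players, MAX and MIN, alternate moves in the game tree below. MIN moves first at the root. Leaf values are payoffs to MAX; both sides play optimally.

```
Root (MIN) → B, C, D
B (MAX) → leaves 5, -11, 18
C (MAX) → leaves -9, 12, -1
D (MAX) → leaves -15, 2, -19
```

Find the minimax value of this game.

2

B (MAX): max(5, -11, 18) = 18
C (MAX): max(-9, 12, -1) = 12
D (MAX): max(-15, 2, -19) = 2
Root (MIN): min(18, 12, 2) = 2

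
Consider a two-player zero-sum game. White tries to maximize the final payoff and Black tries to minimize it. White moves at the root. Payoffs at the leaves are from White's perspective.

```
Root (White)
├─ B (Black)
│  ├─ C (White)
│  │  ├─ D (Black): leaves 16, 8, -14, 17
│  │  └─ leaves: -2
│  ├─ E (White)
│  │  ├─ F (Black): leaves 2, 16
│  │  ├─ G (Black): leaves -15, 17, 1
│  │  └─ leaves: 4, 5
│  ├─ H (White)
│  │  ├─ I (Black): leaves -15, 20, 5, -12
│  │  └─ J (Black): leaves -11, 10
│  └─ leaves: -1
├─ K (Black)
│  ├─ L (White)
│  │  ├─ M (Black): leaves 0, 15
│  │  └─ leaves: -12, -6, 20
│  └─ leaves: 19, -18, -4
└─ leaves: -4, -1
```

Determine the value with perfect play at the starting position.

D (Black): min(16, 8, -14, 17) = -14
C (White): max(-14, -2) = -2
F (Black): min(2, 16) = 2
G (Black): min(-15, 17, 1) = -15
E (White): max(2, -15, 4, 5) = 5
I (Black): min(-15, 20, 5, -12) = -15
J (Black): min(-11, 10) = -11
H (White): max(-15, -11) = -11
B (Black): min(-2, 5, -11, -1) = -11
M (Black): min(0, 15) = 0
L (White): max(0, -12, -6, 20) = 20
K (Black): min(20, 19, -18, -4) = -18
Root (White): max(-11, -18, -4, -1) = -1

-1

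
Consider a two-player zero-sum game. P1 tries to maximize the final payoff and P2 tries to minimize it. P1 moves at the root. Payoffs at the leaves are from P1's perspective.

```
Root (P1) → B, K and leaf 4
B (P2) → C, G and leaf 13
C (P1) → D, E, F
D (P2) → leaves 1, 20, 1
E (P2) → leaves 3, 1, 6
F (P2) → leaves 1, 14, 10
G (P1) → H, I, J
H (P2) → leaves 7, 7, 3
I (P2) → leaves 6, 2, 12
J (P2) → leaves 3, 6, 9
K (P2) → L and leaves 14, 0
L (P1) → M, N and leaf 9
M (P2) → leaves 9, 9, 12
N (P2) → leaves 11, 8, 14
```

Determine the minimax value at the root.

4

D (P2): min(1, 20, 1) = 1
E (P2): min(3, 1, 6) = 1
F (P2): min(1, 14, 10) = 1
C (P1): max(1, 1, 1) = 1
H (P2): min(7, 7, 3) = 3
I (P2): min(6, 2, 12) = 2
J (P2): min(3, 6, 9) = 3
G (P1): max(3, 2, 3) = 3
B (P2): min(1, 3, 13) = 1
M (P2): min(9, 9, 12) = 9
N (P2): min(11, 8, 14) = 8
L (P1): max(9, 8, 9) = 9
K (P2): min(9, 14, 0) = 0
Root (P1): max(1, 0, 4) = 4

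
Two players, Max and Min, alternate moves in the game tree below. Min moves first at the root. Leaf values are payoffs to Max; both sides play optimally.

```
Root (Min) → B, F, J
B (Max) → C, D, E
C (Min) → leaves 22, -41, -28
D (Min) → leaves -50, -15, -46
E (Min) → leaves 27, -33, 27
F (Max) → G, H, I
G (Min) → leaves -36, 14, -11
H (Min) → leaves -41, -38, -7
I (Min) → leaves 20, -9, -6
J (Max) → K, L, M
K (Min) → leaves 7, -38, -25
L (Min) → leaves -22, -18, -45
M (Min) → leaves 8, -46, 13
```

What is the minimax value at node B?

C: min(22, -41, -28) = -41
D: min(-50, -15, -46) = -50
E: min(27, -33, 27) = -33
B: max(-41, -50, -33) = -33

-33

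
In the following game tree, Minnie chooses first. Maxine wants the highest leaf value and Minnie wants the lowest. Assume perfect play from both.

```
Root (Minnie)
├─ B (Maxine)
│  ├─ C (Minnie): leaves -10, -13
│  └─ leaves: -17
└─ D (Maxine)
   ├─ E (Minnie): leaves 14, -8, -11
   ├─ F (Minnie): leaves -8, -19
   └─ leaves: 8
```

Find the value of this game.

C (Minnie): min(-10, -13) = -13
B (Maxine): max(-13, -17) = -13
E (Minnie): min(14, -8, -11) = -11
F (Minnie): min(-8, -19) = -19
D (Maxine): max(-11, -19, 8) = 8
Root (Minnie): min(-13, 8) = -13

-13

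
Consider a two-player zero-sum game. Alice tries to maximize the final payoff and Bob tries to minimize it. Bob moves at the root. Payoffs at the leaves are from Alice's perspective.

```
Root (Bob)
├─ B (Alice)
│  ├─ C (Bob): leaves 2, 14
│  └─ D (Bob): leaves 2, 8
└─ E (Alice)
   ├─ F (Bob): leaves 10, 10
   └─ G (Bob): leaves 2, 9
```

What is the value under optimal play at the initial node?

C (Bob): min(2, 14) = 2
D (Bob): min(2, 8) = 2
B (Alice): max(2, 2) = 2
F (Bob): min(10, 10) = 10
G (Bob): min(2, 9) = 2
E (Alice): max(10, 2) = 10
Root (Bob): min(2, 10) = 2

2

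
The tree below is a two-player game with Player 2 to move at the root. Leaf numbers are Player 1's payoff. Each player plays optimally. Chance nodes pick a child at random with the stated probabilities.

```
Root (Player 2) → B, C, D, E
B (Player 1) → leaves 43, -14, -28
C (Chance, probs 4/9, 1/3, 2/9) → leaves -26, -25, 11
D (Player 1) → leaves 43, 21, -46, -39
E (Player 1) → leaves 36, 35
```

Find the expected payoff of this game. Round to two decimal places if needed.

-17.44

B (Player 1): max(43, -14, -28) = 43
C (Chance): 4/9·-26 + 1/3·-25 + 2/9·11 = -17.44
D (Player 1): max(43, 21, -46, -39) = 43
E (Player 1): max(36, 35) = 36
Root (Player 2): min(43, -17.44, 43, 36) = -17.44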